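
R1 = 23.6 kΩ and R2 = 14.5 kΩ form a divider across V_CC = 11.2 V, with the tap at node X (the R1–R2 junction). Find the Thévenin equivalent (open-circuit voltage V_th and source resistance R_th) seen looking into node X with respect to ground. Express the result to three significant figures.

With X open, the divider is unloaded: V_th = 11.2 × 14.5/38.10 = 4.262 V.
Zeroing V_CC shorts the top of R1 to ground, so R_th = R1 ‖ R2 = 8.982 kΩ.

V_th ≈ 4.26 V, R_th ≈ 8.98 kΩ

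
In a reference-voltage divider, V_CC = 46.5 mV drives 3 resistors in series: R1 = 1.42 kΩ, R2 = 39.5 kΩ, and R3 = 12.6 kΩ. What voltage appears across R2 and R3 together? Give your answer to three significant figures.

Total series resistance ΣR = 1.42 + 39.5 + 12.6 = 53.52 kΩ.
R_{R2..R3} = 39.5 + 12.6 = 52.10 kΩ.
V = V_CC · R/ΣR = 46.5 × 0.9735 = 45.27 mV.

V ≈ 45.3 mV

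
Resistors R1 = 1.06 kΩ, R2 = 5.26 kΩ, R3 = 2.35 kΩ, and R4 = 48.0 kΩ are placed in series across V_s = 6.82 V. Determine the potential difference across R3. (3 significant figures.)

V ≈ 0.283 V

ΣR = 1.06 + 5.26 + 2.35 + 48.0 = 56.67 kΩ.
Voltage divider: V = V_s · (2.350 / 56.67) = 6.82 × 0.04147 = 0.2828 V.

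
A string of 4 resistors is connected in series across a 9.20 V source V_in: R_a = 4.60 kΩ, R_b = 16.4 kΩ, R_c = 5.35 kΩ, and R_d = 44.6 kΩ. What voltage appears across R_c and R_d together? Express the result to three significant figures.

V ≈ 6.48 V

Series total: ΣR = 4.60 + 16.4 + 5.35 + 44.6 = 70.95 kΩ.
R_{R_c..R_d} = 5.35 + 44.6 = 49.95 kΩ.
V = V_in · R/ΣR = 9.20 × 0.7040 = 6.477 V.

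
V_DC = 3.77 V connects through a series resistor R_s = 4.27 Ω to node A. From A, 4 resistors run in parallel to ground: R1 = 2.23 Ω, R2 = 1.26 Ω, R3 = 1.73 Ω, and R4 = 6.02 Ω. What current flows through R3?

Parallel bank: R_p = 1/(1/2.23 + 1/1.26 + 1/1.73 + 1/6.02) = 0.5035 Ω.
V_A by voltage divider: V_A = 3.77 × 0.5035/(4.27 + 0.5035) = 0.3976 V.
I(R3) = V_A / R3 = 0.3976/1.73 = 0.2298 A.

I ≈ 0.230 A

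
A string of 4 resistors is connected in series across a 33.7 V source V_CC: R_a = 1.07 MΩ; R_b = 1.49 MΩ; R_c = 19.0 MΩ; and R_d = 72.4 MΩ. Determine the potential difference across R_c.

V ≈ 6.81 V

Total series resistance ΣR = 1.07 + 1.49 + 19.0 + 72.4 = 93.96 MΩ.
Voltage divider: V = V_CC · (19.00 / 93.96) = 33.7 × 0.2022 = 6.815 V.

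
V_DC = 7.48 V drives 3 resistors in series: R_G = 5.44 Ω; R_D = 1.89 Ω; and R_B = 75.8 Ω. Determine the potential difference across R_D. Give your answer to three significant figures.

V ≈ 0.170 V

ΣR = 5.44 + 1.89 + 75.8 = 83.13 Ω.
Voltage divider: V = V_DC · (1.890 / 83.13) = 7.48 × 0.02274 = 0.1701 V.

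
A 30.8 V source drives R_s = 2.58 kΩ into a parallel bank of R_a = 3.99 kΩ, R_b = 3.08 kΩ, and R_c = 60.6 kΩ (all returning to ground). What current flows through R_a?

Combine the parallel branches: R_p = (1/3.99 + 1/3.08 + 1/60.6)⁻¹ = 1.690 kΩ.
V_A by voltage divider: V_A = 30.8 × 1.690/(2.58 + 1.690) = 12.19 V.
Branch current I = V_A/R_a = 12.19/3.99 = 3.055 mA.

I ≈ 3.05 mA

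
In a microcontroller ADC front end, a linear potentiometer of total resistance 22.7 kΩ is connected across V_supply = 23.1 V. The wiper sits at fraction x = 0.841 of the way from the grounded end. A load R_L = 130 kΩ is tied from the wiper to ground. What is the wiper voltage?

V_out ≈ 19.0 V

Split the track: R_lower = x·R_p = 19.09 kΩ, R_upper = (1−x)·R_p = 3.609 kΩ.
(x·R_p) ‖ R_L = 16.65 kΩ.
V_out = 23.1 × 16.65/(3.609 + 16.65) = 18.98 V.
(Unloaded: V_out = x·V_supply = 19.4 V.)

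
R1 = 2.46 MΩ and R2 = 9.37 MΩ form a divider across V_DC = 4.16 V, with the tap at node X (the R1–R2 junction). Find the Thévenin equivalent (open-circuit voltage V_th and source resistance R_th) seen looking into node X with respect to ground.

V_th ≈ 3.29 V, R_th ≈ 1.95 MΩ

V_th is the unloaded tap voltage: V_DC · R2/(R1+R2) = 4.16 × 0.7921 = 3.295 V.
With V_DC suppressed (replaced by a short), R_th = R1 ‖ R2 = (2.460 × 9.37)/(2.460 + 9.37) = 1.948 MΩ.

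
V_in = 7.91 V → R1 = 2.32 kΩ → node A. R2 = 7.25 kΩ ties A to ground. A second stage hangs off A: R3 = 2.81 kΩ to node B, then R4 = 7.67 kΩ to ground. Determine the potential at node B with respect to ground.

V_B ≈ 3.76 V

The second stage (R3 + R4 = 10.48 kΩ) loads node A in parallel with R2.
Effective lower resistance at A: R2 ‖ 10.48 = 4.285 kΩ.
V_A = 7.91 × 4.285/(2.32 + 4.285) = 5.132 V.
Stage 2 is unloaded, so V_B = V_A · R4/(R3+R4) = 5.132 × 7.67/10.48 = 3.756 V.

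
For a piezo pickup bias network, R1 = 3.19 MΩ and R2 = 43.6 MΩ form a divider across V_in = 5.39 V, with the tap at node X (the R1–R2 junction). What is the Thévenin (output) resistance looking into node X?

R_th ≈ 2.97 MΩ

Looking into X with the source shorted: R_th = R1·R2/(R1+R2) = 3.190 × 43.6/46.79 = 2.973 MΩ.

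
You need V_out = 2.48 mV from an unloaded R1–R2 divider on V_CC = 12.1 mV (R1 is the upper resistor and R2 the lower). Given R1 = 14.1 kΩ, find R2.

Required fraction k = V_out/V_CC = 0.2050.
Rearranging, R2 = R1·k/(1−k) = 14.1 × 0.2578 = 3.635 kΩ.

R2 ≈ 3.63 kΩ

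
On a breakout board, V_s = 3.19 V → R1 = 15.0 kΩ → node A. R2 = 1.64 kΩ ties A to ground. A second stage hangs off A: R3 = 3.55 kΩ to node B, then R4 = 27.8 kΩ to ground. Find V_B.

V_B ≈ 0.266 V

Looking into the second stage from A: R3 + R4 = 31.35 kΩ appears in parallel with R2.
R2 ‖ (R3+R4) = 1.558 kΩ.
First divider: V_A = V_s · 1.558/(15.0 + 1.558) = 0.3002 V.
Stage 2 is unloaded, so V_B = V_A · R4/(R3+R4) = 0.3002 × 27.8/31.35 = 0.2662 V.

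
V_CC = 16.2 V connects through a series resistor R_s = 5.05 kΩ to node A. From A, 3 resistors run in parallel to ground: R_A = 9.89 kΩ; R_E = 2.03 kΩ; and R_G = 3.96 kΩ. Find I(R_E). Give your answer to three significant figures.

I ≈ 1.51 mA

Equivalent of the parallel group: R_p = 1.182 kΩ.
V_A = 16.2 × 1.182/6.232 = 3.072 V.
Branch current I = V_A/R_E = 3.072/2.03 = 1.513 mA.
(Equivalently: I_total = 2.600 mA, then current-divider fraction G_k/ΣG = 0.5821.)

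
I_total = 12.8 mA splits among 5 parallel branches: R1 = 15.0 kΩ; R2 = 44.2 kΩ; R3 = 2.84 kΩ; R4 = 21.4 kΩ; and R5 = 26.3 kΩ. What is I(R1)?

I ≈ 1.62 mA

Conductances: ΣG = 1/15.0 + 1/44.2 + 1/2.84 + 1/21.4 + 1/26.3 = 0.5262 (1/kΩ).
R1 takes the fraction G_k/ΣG = 0.06667/0.5262 = 0.1267, so I = 12.8 × 0.1267 = 1.622 mA.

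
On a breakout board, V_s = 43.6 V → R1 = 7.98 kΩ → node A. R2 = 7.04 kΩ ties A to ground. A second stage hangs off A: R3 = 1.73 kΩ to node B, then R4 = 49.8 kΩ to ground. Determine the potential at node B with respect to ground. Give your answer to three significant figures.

V_B ≈ 18.4 V

Looking into the second stage from A: R3 + R4 = 51.53 kΩ appears in parallel with R2.
Effective lower resistance at A: R2 ‖ 51.53 = 6.194 kΩ.
V_A = 43.6 × 6.194/(7.98 + 6.194) = 19.05 V.
Then the unloaded second divider: V_B = V_A × R4/(R3+R4) = 19.05 × 0.9664 = 18.41 V.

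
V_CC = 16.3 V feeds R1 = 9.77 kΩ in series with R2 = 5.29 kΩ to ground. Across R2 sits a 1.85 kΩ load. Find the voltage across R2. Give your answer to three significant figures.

The load sits in parallel with R2, giving an effective lower resistance R2' = R2·R_L/(R2+R_L) = 1.371 kΩ.
Voltage divider with the loaded lower leg: V_out = 16.3 × 1.371/(9.77 + 1.371) = 16.3 × 0.1230 = 2.005 V.

V_out ≈ 2.01 V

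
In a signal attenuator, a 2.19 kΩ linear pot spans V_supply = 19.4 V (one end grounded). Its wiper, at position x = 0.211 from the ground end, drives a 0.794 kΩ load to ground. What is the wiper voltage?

The pot divides into 1.728 kΩ above the wiper and 0.4621 kΩ below.
Lower segment in parallel with the load: 0.4621 ‖ 0.794 = 0.2921 kΩ.
V_out = 19.4 × 0.2921/(1.728 + 0.2921) = 2.805 V.
(Unloaded: V_out = x·V_supply = 4.09 V.)

V_out ≈ 2.81 V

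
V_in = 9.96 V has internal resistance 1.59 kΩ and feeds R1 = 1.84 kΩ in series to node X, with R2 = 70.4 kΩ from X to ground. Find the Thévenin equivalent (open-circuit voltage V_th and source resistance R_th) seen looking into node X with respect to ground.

R1' = 1.59 + 1.84 = 3.430 kΩ (source resistance + R1).
With X open, the divider is unloaded: V_th = 9.96 × 70.4/73.83 = 9.497 V.
Zeroing V_in shorts the top of R1' to ground, so R_th = R1' ‖ R2 = 3.271 kΩ.

V_th ≈ 9.50 V, R_th ≈ 3.27 kΩ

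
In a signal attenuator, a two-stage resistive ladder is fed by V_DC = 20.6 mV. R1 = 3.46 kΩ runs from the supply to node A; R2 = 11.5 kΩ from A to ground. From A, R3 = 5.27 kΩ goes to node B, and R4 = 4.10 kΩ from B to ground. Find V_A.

The second stage (R3 + R4 = 9.370 kΩ) loads node A in parallel with R2.
R2 ‖ (R3+R4) = 5.163 kΩ.
First divider: V_A = V_DC · 5.163/(3.46 + 5.163) = 12.33 mV.

V_A ≈ 12.3 mV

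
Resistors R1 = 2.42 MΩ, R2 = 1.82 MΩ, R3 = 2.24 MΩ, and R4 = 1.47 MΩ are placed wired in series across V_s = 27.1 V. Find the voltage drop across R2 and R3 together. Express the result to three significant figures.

Series total: ΣR = 2.42 + 1.82 + 2.24 + 1.47 = 7.950 MΩ.
R_{R2..R3} = 1.82 + 2.24 = 4.060 MΩ.
By the voltage-divider rule, V = 27.1 × 4.060/7.950 = 13.84 V.

V ≈ 13.8 V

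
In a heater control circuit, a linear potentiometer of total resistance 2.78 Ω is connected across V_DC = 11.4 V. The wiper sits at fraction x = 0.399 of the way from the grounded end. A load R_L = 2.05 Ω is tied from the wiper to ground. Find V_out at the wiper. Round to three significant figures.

V_out ≈ 3.43 V

Split the track: R_lower = x·R_p = 1.109 Ω, R_upper = (1−x)·R_p = 1.671 Ω.
Lower segment in parallel with the load: 1.109 ‖ 2.05 = 0.7198 Ω.
Then V_out = V_DC · 0.7198/(1.671 + 0.7198) = 3.432 V.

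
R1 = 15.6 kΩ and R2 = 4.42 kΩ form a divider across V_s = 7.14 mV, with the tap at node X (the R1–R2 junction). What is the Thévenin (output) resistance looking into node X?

R_th ≈ 3.44 kΩ

With V_s suppressed (replaced by a short), R_th = R1 ‖ R2 = (15.60 × 4.42)/(15.60 + 4.42) = 3.444 kΩ.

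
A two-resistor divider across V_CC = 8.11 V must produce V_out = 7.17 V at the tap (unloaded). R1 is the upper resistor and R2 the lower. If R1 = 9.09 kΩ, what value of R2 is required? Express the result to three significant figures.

Required fraction k = V_out/V_CC = 0.8841.
So R2 = R1 · V_out/(V_CC − V_out) = 9.09 × 7.17/(8.11 − 7.17) = 9.09 × 7.628 = 69.34 kΩ.

R2 ≈ 69.3 kΩ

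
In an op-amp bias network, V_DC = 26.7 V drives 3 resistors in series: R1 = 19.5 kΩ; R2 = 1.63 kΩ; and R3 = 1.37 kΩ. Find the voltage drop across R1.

V ≈ 23.1 V

Series total: ΣR = 19.5 + 1.63 + 1.37 = 22.50 kΩ.
Voltage divider: V = V_DC · (19.50 / 22.50) = 26.7 × 0.8667 = 23.14 V.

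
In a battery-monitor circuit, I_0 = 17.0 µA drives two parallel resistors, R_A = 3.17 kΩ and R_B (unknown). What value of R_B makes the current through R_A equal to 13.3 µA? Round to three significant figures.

The fraction through R_A equals R_B/(R_A+R_B).
13.3/17.0 = R_B/(R_A + R_B) → R_B = R_A · (0.7824)/(1 − 0.7824) = 3.17 × 3.595 = 11.39 kΩ.

R_B ≈ 11.4 kΩ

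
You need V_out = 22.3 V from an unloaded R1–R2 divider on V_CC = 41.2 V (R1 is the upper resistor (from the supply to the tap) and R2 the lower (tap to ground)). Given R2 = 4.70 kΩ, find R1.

Required fraction k = V_out/V_CC = 0.5413.
Rearranging, R1 = R2·(1−k)/k = 4.70 × 0.8475 = 3.983 kΩ.

R1 ≈ 3.98 kΩ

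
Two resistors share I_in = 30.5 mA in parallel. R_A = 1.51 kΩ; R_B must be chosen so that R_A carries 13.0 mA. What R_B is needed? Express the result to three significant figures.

In a two-way split, I_A/I_in = R_B/(R_A + R_B).
With f = 0.4262, R_B = R_A · f/(1−f) = 1.51 × 0.7429 = 1.122 kΩ.

R_B ≈ 1.12 kΩ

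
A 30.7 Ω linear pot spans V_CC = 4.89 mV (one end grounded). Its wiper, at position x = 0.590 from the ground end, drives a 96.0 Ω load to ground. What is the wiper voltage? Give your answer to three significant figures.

V_out ≈ 2.68 mV

Lower segment x·R_p = 18.11 Ω; upper segment (1−x)·R_p = 12.59 Ω.
R_L loads the lower segment: effective lower R = 15.24 Ω.
Loaded-divider output: V_out = 4.89 × 0.5476 = 2.678 mV.
(Unloaded: V_out = x·V_CC = 2.89 mV.)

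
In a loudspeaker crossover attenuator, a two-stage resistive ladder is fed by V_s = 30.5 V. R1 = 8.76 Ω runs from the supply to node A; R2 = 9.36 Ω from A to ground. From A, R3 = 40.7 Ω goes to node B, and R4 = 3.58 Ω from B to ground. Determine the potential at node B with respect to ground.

The second stage (R3 + R4 = 44.28 Ω) loads node A in parallel with R2.
Effective lower resistance at A: R2 ‖ 44.28 = 7.727 Ω.
So V_A = 30.5 × 0.4687 = 14.29 V.
Then the unloaded second divider: V_B = V_A × R4/(R3+R4) = 14.29 × 0.08085 = 1.156 V.

V_B ≈ 1.16 V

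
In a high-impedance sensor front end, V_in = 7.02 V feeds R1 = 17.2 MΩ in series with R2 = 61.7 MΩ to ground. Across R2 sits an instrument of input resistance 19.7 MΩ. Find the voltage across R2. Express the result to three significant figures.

The load sits in parallel with R2, giving an effective lower resistance R2' = R2·R_L/(R2+R_L) = 14.93 MΩ.
Voltage divider with the loaded lower leg: V_out = 7.02 × 14.93/(17.2 + 14.93) = 7.02 × 0.4647 = 3.262 V.

V_out ≈ 3.26 V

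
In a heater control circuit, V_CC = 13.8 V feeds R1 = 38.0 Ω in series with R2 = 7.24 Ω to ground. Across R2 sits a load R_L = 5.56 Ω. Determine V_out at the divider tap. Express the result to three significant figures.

First combine the lower leg with the load: R2 ‖ R_L = 3.145 Ω.
Voltage divider with the loaded lower leg: V_out = 13.8 × 3.145/(38.0 + 3.145) = 13.8 × 0.07643 = 1.055 V.

V_out ≈ 1.05 V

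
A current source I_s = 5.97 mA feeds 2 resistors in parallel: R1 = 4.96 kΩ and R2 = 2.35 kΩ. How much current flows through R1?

Two-branch current divider: I_k = I_s · R_other/(R_1 + R_2).
I(R1) = 5.97 × 2.35/(4.96 + 2.35) = 5.97 × 0.3215 = 1.919 mA.

I ≈ 1.92 mA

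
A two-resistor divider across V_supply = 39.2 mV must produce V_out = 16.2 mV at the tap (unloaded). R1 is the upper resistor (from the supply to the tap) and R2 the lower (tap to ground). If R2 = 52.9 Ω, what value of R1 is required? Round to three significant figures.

R1 ≈ 75.1 Ω

The divider ratio is R2/(R1+R2) = 16.2/39.2 = 0.4133.
R1 = R2·(1/k − 1) = 52.9 × 1.420 = 75.10 Ω.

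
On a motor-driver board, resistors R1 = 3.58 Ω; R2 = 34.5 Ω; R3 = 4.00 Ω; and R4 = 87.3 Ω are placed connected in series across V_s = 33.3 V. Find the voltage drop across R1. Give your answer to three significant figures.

Series total: ΣR = 3.58 + 34.5 + 4.00 + 87.3 = 129.4 Ω.
Voltage divider: V = V_s · (3.580 / 129.4) = 33.3 × 0.02767 = 0.9214 V.

V ≈ 0.921 V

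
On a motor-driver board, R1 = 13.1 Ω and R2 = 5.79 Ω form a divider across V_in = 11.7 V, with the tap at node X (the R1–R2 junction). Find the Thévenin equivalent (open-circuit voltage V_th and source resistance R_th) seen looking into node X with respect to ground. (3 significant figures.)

V_th ≈ 3.59 V, R_th ≈ 4.02 Ω

Open-circuit (no load on X): V_th = V_in · R2/(R1 + R2) = 11.7 × 5.79/(13.10 + 5.79) = 3.586 V.
Zeroing V_in shorts the top of R1 to ground, so R_th = R1 ‖ R2 = 4.015 Ω.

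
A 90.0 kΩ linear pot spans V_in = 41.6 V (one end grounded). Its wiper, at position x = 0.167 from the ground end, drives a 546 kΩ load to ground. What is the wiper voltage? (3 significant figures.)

Lower segment x·R_p = 15.03 kΩ; upper segment (1−x)·R_p = 74.97 kΩ.
R_L loads the lower segment: effective lower R = 14.63 kΩ.
Loaded-divider output: V_out = 41.6 × 0.1633 = 6.791 V.

V_out ≈ 6.79 V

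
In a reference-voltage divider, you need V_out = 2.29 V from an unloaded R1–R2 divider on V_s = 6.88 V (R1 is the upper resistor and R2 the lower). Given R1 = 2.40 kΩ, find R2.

V_out/V_s = R2/(R1+R2) = 0.3328.
Rearranging, R2 = R1·k/(1−k) = 2.40 × 0.4989 = 1.197 kΩ.

R2 ≈ 1.20 kΩ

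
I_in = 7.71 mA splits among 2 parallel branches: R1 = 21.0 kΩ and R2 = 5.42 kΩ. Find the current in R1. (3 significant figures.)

I ≈ 1.58 mA

With just two branches, the current splits inversely with resistance.
I(R1) = 7.71 × 5.42/(21.0 + 5.42) = 7.71 × 0.2051 = 1.582 mA.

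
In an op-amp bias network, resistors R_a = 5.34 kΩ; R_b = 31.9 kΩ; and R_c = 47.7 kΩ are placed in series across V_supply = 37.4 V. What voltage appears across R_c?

V ≈ 21.0 V

Series total: ΣR = 5.34 + 31.9 + 47.7 = 84.94 kΩ.
Voltage divider: V = V_supply · (47.70 / 84.94) = 37.4 × 0.5616 = 21.00 V.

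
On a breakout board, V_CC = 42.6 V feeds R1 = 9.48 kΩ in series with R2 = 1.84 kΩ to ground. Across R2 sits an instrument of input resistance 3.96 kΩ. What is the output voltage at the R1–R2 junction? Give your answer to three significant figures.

V_out ≈ 4.98 V

The load sits in parallel with R2, giving an effective lower resistance R2' = R2·R_L/(R2+R_L) = 1.256 kΩ.
Then V_out = V_CC · R2'/(R1 + R2') = 42.6 × 1.256/10.74 = 4.985 V.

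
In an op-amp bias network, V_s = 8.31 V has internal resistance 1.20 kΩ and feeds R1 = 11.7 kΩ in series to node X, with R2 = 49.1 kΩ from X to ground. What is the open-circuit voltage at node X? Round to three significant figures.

V_th ≈ 6.58 V

R1' = 1.20 + 11.7 = 12.90 kΩ (source resistance + R1).
With X open, the divider is unloaded: V_th = 8.31 × 49.1/62.00 = 6.581 V.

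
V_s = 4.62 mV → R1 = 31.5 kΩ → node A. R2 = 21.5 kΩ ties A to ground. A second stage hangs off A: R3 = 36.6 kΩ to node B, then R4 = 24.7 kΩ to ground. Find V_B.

The second stage (R3 + R4 = 61.30 kΩ) loads node A in parallel with R2.
Effective lower resistance at A: R2 ‖ 61.30 = 15.92 kΩ.
First divider: V_A = V_s · 15.92/(31.5 + 15.92) = 1.551 mV.
Then the unloaded second divider: V_B = V_A × R4/(R3+R4) = 1.551 × 0.4029 = 0.6249 mV.

V_B ≈ 0.625 mV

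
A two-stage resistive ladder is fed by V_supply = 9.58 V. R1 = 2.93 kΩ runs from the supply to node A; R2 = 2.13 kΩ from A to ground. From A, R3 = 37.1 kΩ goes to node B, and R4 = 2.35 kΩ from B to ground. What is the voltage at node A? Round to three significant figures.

Looking into the second stage from A: R3 + R4 = 39.45 kΩ appears in parallel with R2.
R2 ‖ (R3+R4) = 2.021 kΩ.
First divider: V_A = V_supply · 2.021/(2.93 + 2.021) = 3.910 V.

V_A ≈ 3.91 V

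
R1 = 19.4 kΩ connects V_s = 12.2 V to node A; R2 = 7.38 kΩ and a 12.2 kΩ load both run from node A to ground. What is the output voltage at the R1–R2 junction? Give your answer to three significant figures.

V_out ≈ 2.34 V

The load sits in parallel with R2, giving an effective lower resistance R2' = R2·R_L/(R2+R_L) = 4.598 kΩ.
Voltage divider with the loaded lower leg: V_out = 12.2 × 4.598/(19.4 + 4.598) = 12.2 × 0.1916 = 2.338 V.
(Unloaded it would be 3.36 V; the load pulls it down.)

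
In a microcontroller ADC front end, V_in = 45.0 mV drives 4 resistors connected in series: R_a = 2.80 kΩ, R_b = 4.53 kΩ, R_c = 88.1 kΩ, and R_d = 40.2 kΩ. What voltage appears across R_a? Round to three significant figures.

Total series resistance ΣR = 2.80 + 4.53 + 88.1 + 40.2 = 135.6 kΩ.
By the voltage-divider rule, V = 45.0 × 2.800/135.6 = 0.9290 mV.

V ≈ 0.929 mV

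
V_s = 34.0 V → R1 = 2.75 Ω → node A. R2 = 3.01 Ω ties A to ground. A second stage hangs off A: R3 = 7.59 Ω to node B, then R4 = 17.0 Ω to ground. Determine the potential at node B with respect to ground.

V_B ≈ 11.6 V

Node A sees R2 in parallel with the series input of stage 2, R3 + R4 = 24.59 Ω.
Effective lower resistance at A: R2 ‖ 24.59 = 2.682 Ω.
First divider: V_A = V_s · 2.682/(2.75 + 2.682) = 16.79 V.
Then the unloaded second divider: V_B = V_A × R4/(R3+R4) = 16.79 × 0.6913 = 11.61 V.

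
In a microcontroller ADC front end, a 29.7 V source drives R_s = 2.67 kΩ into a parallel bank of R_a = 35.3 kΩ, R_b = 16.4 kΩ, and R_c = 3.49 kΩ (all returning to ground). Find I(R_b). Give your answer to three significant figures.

Combine the parallel branches: R_p = (1/35.3 + 1/16.4 + 1/3.49)⁻¹ = 2.661 kΩ.
Node voltage V_A = V_CC · R_p/(R_s + R_p) = 29.7 × 0.4991 = 14.82 V.
I(R_b) = V_A / R_b = 14.82/16.4 = 0.9039 mA.

I ≈ 0.904 mA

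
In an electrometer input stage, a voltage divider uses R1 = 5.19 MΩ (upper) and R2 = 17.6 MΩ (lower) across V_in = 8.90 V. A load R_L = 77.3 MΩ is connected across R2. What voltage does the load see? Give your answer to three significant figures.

R2 ‖ R_L = (17.6 × 77.3)/(17.6 + 77.3) = 14.34 MΩ.
Then V_out = V_in · R2'/(R1 + R2') = 8.90 × 14.34/19.53 = 6.534 V.

V_out ≈ 6.53 V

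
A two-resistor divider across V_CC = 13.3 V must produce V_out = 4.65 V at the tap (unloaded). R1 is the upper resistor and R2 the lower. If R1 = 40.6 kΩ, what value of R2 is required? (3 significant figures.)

V_out/V_CC = R2/(R1+R2) = 0.3496.
Rearranging, R2 = R1·k/(1−k) = 40.6 × 0.5376 = 21.83 kΩ.

R2 ≈ 21.8 kΩ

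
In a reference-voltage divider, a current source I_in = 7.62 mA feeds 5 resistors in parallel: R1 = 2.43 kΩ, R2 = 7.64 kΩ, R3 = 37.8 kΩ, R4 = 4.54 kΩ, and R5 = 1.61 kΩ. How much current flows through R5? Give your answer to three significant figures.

Total conductance ΣG = 1/2.43 + 1/7.64 + 1/37.8 + 1/4.54 + 1/1.61 = 1.410 (units of 1/kΩ).
R5 takes the fraction G_k/ΣG = 0.6211/1.410 = 0.4404, so I = 7.62 × 0.4404 = 3.356 mA.

I ≈ 3.36 mA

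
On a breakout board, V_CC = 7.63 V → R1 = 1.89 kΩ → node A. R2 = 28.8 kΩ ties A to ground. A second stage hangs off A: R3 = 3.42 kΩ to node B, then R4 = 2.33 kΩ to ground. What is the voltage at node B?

V_B ≈ 2.22 V

Looking into the second stage from A: R3 + R4 = 5.750 kΩ appears in parallel with R2.
Effective lower resistance at A: R2 ‖ 5.750 = 4.793 kΩ.
So V_A = 7.63 × 0.7172 = 5.472 V.
Then the unloaded second divider: V_B = V_A × R4/(R3+R4) = 5.472 × 0.4052 = 2.217 V.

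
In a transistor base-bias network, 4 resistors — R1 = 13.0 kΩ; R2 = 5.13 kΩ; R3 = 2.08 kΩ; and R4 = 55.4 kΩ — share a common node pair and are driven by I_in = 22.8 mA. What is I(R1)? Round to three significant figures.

Conductances: ΣG = 1/13.0 + 1/5.13 + 1/2.08 + 1/55.4 = 0.7707 (1/kΩ).
R1 takes the fraction G_k/ΣG = 0.07692/0.7707 = 0.09981, so I = 22.8 × 0.09981 = 2.276 mA.

I ≈ 2.28 mA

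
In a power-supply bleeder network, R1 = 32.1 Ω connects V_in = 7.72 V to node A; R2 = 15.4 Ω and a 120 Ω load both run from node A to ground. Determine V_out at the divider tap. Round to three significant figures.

V_out ≈ 2.30 V

R2 ‖ R_L = (15.4 × 120)/(15.4 + 120) = 13.65 Ω.
Then V_out = V_in · R2'/(R1 + R2') = 7.72 × 13.65/45.75 = 2.303 V.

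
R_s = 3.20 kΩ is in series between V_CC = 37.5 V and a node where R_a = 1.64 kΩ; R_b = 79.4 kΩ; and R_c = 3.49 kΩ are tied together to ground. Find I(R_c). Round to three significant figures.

I ≈ 2.75 mA

Combine the parallel branches: R_p = (1/1.64 + 1/79.4 + 1/3.49)⁻¹ = 1.100 kΩ.
Node voltage V_A = V_CC · R_p/(R_s + R_p) = 37.5 × 0.2559 = 9.595 V.
I(R_c) = V_A / R_c = 9.595/3.49 = 2.749 mA.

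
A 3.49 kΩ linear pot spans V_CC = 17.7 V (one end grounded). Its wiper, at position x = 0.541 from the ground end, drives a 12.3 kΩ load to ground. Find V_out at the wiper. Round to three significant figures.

Lower segment x·R_p = 1.888 kΩ; upper segment (1−x)·R_p = 1.602 kΩ.
(x·R_p) ‖ R_L = 1.637 kΩ.
V_out = 17.7 × 1.637/(1.602 + 1.637) = 8.945 V.
(Unloaded: V_out = x·V_CC = 9.58 V.)

V_out ≈ 8.95 V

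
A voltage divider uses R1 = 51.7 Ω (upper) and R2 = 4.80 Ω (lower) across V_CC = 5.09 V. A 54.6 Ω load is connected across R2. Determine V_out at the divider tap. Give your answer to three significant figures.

V_out ≈ 0.400 V

First combine the lower leg with the load: R2 ‖ R_L = 4.412 Ω.
Now apply the divider: V_out = 5.09 × 0.07863 = 0.4002 V.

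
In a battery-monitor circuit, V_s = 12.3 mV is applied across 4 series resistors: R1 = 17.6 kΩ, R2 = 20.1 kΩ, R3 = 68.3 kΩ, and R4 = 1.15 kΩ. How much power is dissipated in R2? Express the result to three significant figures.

P ≈ 0.265 nW

Series current I = V_s/ΣR = 12.3/107.2 = 0.1148 µA.
P(R2) = I²·R2 = (0.1148)² × 20.1 = 0.2649 nW.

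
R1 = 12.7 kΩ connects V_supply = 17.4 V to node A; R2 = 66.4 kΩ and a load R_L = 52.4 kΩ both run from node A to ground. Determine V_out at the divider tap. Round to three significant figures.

V_out ≈ 12.1 V

The load sits in parallel with R2, giving an effective lower resistance R2' = R2·R_L/(R2+R_L) = 29.29 kΩ.
Then V_out = V_supply · R2'/(R1 + R2') = 17.4 × 29.29/41.99 = 12.14 V.
(Unloaded it would be 14.6 V; the load pulls it down.)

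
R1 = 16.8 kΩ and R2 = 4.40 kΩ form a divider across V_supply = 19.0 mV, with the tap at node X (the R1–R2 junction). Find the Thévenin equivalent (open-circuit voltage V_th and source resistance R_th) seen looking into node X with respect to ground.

V_th ≈ 3.94 mV, R_th ≈ 3.49 kΩ

Open-circuit (no load on X): V_th = V_supply · R2/(R1 + R2) = 19.0 × 4.40/(16.80 + 4.40) = 3.943 mV.
With V_supply suppressed (replaced by a short), R_th = R1 ‖ R2 = (16.80 × 4.40)/(16.80 + 4.40) = 3.487 kΩ.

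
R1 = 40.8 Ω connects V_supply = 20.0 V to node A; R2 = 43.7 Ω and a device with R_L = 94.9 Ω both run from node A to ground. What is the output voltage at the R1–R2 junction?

The load sits in parallel with R2, giving an effective lower resistance R2' = R2·R_L/(R2+R_L) = 29.92 Ω.
Voltage divider with the loaded lower leg: V_out = 20.0 × 29.92/(40.8 + 29.92) = 20.0 × 0.4231 = 8.462 V.

V_out ≈ 8.46 V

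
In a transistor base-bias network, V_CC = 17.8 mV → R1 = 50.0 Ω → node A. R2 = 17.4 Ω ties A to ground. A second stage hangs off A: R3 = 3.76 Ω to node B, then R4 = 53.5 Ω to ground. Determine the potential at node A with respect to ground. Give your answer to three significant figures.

V_A ≈ 3.75 mV

The second stage (R3 + R4 = 57.26 Ω) loads node A in parallel with R2.
Effective lower resistance at A: R2 ‖ 57.26 = 13.34 Ω.
V_A = 17.8 × 13.34/(50.0 + 13.34) = 3.750 mV.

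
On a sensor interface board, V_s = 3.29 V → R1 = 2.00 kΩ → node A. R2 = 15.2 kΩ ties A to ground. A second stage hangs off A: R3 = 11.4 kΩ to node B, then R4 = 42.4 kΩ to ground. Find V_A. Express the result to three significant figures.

V_A ≈ 2.81 V

Looking into the second stage from A: R3 + R4 = 53.80 kΩ appears in parallel with R2.
Effective lower resistance at A: R2 ‖ 53.80 = 11.85 kΩ.
First divider: V_A = V_s · 11.85/(2.00 + 11.85) = 2.815 V.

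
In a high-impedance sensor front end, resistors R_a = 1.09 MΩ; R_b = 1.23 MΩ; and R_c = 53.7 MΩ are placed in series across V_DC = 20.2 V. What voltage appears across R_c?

ΣR = 1.09 + 1.23 + 53.7 = 56.02 MΩ.
Voltage divider: V = V_DC · (53.70 / 56.02) = 20.2 × 0.9586 = 19.36 V.

V ≈ 19.4 V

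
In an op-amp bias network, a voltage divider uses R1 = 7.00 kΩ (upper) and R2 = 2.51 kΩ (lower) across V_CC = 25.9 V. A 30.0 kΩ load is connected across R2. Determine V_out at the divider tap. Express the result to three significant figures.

The load sits in parallel with R2, giving an effective lower resistance R2' = R2·R_L/(R2+R_L) = 2.316 kΩ.
Then V_out = V_CC · R2'/(R1 + R2') = 25.9 × 2.316/9.316 = 6.439 V.
(Unloaded it would be 6.84 V; the load pulls it down.)

V_out ≈ 6.44 V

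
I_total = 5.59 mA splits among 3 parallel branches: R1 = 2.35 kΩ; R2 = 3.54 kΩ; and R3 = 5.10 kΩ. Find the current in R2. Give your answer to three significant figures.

I ≈ 1.75 mA

Total conductance ΣG = 1/2.35 + 1/3.54 + 1/5.10 = 0.9041 (units of 1/kΩ).
Current divider: I(R2) = I_total · G_k/ΣG = 5.59 × (0.2825/0.9041) = 5.59 × 0.3125 = 1.747 mA.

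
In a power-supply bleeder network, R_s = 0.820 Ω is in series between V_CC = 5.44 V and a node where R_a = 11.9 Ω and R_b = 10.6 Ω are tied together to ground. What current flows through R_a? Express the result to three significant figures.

I ≈ 0.399 A

Equivalent of the parallel group: R_p = 5.606 Ω.
V_A = 5.44 × 5.606/6.426 = 4.746 V.
I(R_a) = V_A / R_a = 4.746/11.9 = 0.3988 A.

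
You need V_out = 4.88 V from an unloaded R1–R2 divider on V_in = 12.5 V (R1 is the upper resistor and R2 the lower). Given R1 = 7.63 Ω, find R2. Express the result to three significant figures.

R2 ≈ 4.89 Ω

Required fraction k = V_out/V_in = 0.3904.
R2 = R1 · 0.3904/(1 − 0.3904) = 4.886 Ω.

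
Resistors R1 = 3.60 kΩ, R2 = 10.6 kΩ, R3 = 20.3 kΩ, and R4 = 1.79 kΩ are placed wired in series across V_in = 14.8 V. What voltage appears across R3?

ΣR = 3.60 + 10.6 + 20.3 + 1.79 = 36.29 kΩ.
Voltage divider: V = V_in · (20.30 / 36.29) = 14.8 × 0.5594 = 8.279 V.

V ≈ 8.28 V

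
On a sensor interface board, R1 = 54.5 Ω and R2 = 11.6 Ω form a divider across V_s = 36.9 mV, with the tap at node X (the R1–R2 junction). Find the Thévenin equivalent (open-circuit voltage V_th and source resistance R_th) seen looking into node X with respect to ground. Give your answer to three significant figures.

V_th is the unloaded tap voltage: V_s · R2/(R1+R2) = 36.9 × 0.1755 = 6.476 mV.
Zeroing V_s shorts the top of R1 to ground, so R_th = R1 ‖ R2 = 9.564 Ω.

V_th ≈ 6.48 mV, R_th ≈ 9.56 Ω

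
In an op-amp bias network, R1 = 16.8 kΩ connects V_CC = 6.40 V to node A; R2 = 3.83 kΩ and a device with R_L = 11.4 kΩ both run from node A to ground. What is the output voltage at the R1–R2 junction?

First combine the lower leg with the load: R2 ‖ R_L = 2.867 kΩ.
Now apply the divider: V_out = 6.40 × 0.1458 = 0.9329 V.
(Unloaded it would be 1.19 V; the load pulls it down.)

V_out ≈ 0.933 V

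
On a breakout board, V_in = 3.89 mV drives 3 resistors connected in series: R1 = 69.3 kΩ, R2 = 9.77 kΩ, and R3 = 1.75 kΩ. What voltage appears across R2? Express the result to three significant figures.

Series total: ΣR = 69.3 + 9.77 + 1.75 = 80.82 kΩ.
By the voltage-divider rule, V = 3.89 × 9.770/80.82 = 0.4702 mV.

V ≈ 0.470 mV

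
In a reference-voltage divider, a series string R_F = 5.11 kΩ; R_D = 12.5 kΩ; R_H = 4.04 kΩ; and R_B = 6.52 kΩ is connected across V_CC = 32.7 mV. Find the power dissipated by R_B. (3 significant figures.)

P ≈ 8.79 nW

Series current I = V_CC/ΣR = 32.7/28.17 = 1.161 µA.
P = I²R = 1.347 × 6.52 = 8.786 nW.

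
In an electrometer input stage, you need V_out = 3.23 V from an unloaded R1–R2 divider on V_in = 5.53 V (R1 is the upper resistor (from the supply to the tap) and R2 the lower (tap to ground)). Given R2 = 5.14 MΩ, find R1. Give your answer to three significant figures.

R1 ≈ 3.66 MΩ

Required fraction k = V_out/V_in = 0.5841.
Rearranging, R1 = R2·(1−k)/k = 5.14 × 0.7121 = 3.660 MΩ.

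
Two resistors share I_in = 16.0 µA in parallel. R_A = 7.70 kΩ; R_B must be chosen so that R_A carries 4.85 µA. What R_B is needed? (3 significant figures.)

R_B ≈ 3.35 kΩ

The fraction through R_A equals R_B/(R_A+R_B).
4.85/16.0 = R_B/(R_A + R_B) → R_B = R_A · (0.3031)/(1 − 0.3031) = 7.70 × 0.4350 = 3.349 kΩ.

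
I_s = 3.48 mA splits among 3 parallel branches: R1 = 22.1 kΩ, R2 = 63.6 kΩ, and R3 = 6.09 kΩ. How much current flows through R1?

I ≈ 0.699 mA

ΣG = 1/22.1 + 1/63.6 + 1/6.09 = 0.2252.
By the current-divider rule, I = I_s · G_k/ΣG = 3.48 × 0.2009 = 0.6993 mA.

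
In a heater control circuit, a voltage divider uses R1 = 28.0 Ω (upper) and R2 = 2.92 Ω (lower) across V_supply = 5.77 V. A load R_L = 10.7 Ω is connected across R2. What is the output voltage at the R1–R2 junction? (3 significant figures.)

First combine the lower leg with the load: R2 ‖ R_L = 2.294 Ω.
Voltage divider with the loaded lower leg: V_out = 5.77 × 2.294/(28.0 + 2.294) = 5.77 × 0.07572 = 0.4369 V.

V_out ≈ 0.437 V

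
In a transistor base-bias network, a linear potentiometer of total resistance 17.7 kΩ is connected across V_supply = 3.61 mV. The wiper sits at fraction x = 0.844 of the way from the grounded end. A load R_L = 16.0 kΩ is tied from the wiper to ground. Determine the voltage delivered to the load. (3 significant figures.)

Split the track: R_lower = x·R_p = 14.94 kΩ, R_upper = (1−x)·R_p = 2.761 kΩ.
R_L loads the lower segment: effective lower R = 7.726 kΩ.
Loaded-divider output: V_out = 3.61 × 0.7367 = 2.659 mV.

V_out ≈ 2.66 mV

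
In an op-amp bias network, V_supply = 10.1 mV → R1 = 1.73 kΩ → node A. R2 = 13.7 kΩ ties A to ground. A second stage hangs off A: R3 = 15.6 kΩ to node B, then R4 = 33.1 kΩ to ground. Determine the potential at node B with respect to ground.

V_B ≈ 5.91 mV

Node A sees R2 in parallel with the series input of stage 2, R3 + R4 = 48.70 kΩ.
Effective lower resistance at A: R2 ‖ 48.70 = 10.69 kΩ.
V_A = 10.1 × 10.69/(1.73 + 10.69) = 8.693 mV.
Stage 2 is unloaded, so V_B = V_A · R4/(R3+R4) = 8.693 × 33.1/48.70 = 5.909 mV.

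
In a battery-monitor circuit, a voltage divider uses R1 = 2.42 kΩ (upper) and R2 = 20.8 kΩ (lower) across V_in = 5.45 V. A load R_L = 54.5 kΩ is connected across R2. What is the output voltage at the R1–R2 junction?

R2 ‖ R_L = (20.8 × 54.5)/(20.8 + 54.5) = 15.05 kΩ.
Now apply the divider: V_out = 5.45 × 0.8615 = 4.695 V.

V_out ≈ 4.70 V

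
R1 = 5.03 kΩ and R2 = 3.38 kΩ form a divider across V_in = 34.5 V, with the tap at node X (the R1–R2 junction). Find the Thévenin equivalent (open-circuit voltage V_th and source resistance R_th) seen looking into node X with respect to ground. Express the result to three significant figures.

V_th ≈ 13.9 V, R_th ≈ 2.02 kΩ

Open-circuit (no load on X): V_th = V_in · R2/(R1 + R2) = 34.5 × 3.38/(5.030 + 3.38) = 13.87 V.
With V_in suppressed (replaced by a short), R_th = R1 ‖ R2 = (5.030 × 3.38)/(5.030 + 3.38) = 2.022 kΩ.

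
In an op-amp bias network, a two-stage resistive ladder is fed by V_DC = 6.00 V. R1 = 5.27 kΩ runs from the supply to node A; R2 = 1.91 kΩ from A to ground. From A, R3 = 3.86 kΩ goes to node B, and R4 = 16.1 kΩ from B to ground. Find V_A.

Looking into the second stage from A: R3 + R4 = 19.96 kΩ appears in parallel with R2.
Effective lower resistance at A: R2 ‖ 19.96 = 1.743 kΩ.
So V_A = 6.00 × 0.2486 = 1.491 V.

V_A ≈ 1.49 V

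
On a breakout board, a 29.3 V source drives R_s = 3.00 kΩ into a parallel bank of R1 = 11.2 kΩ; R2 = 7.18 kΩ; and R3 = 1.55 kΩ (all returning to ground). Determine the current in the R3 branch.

Parallel bank: R_p = 1/(1/11.2 + 1/7.18 + 1/1.55) = 1.145 kΩ.
V_A by voltage divider: V_A = 29.3 × 1.145/(3.00 + 1.145) = 8.091 V.
Branch current I = V_A/R3 = 8.091/1.55 = 5.220 mA.

I ≈ 5.22 mA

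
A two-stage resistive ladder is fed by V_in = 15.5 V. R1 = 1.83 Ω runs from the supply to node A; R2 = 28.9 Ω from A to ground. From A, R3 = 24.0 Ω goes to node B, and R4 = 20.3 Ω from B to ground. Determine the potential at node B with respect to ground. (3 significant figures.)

V_B ≈ 6.43 V

Node A sees R2 in parallel with the series input of stage 2, R3 + R4 = 44.30 Ω.
R2 ‖ (R3+R4) = 17.49 Ω.
V_A = 15.5 × 17.49/(1.83 + 17.49) = 14.03 V.
Then the unloaded second divider: V_B = V_A × R4/(R3+R4) = 14.03 × 0.4582 = 6.430 V.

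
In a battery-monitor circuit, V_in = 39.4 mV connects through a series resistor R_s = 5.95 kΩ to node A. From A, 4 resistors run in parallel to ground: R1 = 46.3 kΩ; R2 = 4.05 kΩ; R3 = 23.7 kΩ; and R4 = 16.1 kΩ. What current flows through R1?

I ≈ 0.264 µA

Combine the parallel branches: R_p = (1/46.3 + 1/4.05 + 1/23.7 + 1/16.1)⁻¹ = 2.682 kΩ.
V_A by voltage divider: V_A = 39.4 × 2.682/(5.95 + 2.682) = 12.24 mV.
Branch current I = V_A/R1 = 12.24/46.3 = 0.2644 µA.
(Equivalently: I_total = 4.564 µA, then current-divider fraction G_k/ΣG = 0.05793.)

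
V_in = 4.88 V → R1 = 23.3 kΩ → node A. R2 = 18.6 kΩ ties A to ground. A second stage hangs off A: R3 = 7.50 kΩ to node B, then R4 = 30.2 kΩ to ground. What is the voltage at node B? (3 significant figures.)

V_B ≈ 1.36 V

Looking into the second stage from A: R3 + R4 = 37.70 kΩ appears in parallel with R2.
R2 ‖ (R3+R4) = 12.46 kΩ.
V_A = 4.88 × 12.46/(23.3 + 12.46) = 1.700 V.
Then the unloaded second divider: V_B = V_A × R4/(R3+R4) = 1.700 × 0.8011 = 1.362 V.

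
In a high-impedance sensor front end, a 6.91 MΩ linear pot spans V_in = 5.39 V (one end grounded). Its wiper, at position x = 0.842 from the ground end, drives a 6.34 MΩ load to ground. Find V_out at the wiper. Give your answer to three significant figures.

The pot divides into 1.092 MΩ above the wiper and 5.818 MΩ below.
Lower segment in parallel with the load: 5.818 ‖ 6.34 = 3.034 MΩ.
V_out = 5.39 × 3.034/(1.092 + 3.034) = 3.964 V.

V_out ≈ 3.96 V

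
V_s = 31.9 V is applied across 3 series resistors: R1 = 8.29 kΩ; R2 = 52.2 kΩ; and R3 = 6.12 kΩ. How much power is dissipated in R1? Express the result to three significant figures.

P ≈ 1.90 mW

ΣR = 66.61 kΩ → I = 31.9/66.61 = 0.4789 mA.
P = I²R = 0.2294 × 8.29 = 1.901 mW.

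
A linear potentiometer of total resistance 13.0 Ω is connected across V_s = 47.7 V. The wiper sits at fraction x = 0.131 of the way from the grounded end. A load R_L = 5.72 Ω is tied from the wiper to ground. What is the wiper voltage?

The pot divides into 11.30 Ω above the wiper and 1.703 Ω below.
Lower segment in parallel with the load: 1.703 ‖ 5.72 = 1.312 Ω.
Loaded-divider output: V_out = 47.7 × 0.1041 = 4.964 V.
(Unloaded: V_out = x·V_s = 6.25 V.)

V_out ≈ 4.96 V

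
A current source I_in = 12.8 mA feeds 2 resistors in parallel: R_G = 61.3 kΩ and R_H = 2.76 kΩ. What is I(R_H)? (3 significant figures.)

Two-branch current divider: I_k = I_in · R_other/(R_1 + R_2).
So I = 12.8 × 61.3/64.06 = 12.25 mA.

I ≈ 12.2 mA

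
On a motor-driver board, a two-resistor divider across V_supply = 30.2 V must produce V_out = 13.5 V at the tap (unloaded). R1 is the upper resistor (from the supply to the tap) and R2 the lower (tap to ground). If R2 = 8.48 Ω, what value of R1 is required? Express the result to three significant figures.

R1 ≈ 10.5 Ω

The divider ratio is R2/(R1+R2) = 13.5/30.2 = 0.4470.
R1 = R2·(1/k − 1) = 8.48 × 1.237 = 10.49 Ω.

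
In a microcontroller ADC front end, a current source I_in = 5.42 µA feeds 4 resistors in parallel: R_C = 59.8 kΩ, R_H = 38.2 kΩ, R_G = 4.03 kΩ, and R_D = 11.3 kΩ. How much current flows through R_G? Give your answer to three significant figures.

I ≈ 3.54 µA

Conductances: ΣG = 1/59.8 + 1/38.2 + 1/4.03 + 1/11.3 = 0.3795 (1/kΩ).
Current divider: I(R_G) = I_in · G_k/ΣG = 5.42 × (0.2481/0.3795) = 5.42 × 0.6538 = 3.544 µA.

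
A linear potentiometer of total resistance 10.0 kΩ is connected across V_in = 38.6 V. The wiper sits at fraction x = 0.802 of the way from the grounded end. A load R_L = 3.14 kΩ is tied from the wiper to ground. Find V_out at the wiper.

The pot divides into 1.980 kΩ above the wiper and 8.020 kΩ below.
(x·R_p) ‖ R_L = 2.257 kΩ.
V_out = 38.6 × 2.257/(1.980 + 2.257) = 20.56 V.

V_out ≈ 20.6 V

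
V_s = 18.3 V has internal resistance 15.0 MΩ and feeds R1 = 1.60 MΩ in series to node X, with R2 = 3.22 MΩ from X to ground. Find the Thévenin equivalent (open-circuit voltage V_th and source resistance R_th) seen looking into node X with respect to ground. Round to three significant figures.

R1' = 15.0 + 1.60 = 16.60 MΩ (source resistance + R1).
Open-circuit (no load on X): V_th = V_s · R2/(R1' + R2) = 18.3 × 3.22/(16.60 + 3.22) = 2.973 V.
With V_s suppressed (replaced by a short), R_th = R1' ‖ R2 = (16.60 × 3.22)/(16.60 + 3.22) = 2.697 MΩ.

V_th ≈ 2.97 V, R_th ≈ 2.70 MΩ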